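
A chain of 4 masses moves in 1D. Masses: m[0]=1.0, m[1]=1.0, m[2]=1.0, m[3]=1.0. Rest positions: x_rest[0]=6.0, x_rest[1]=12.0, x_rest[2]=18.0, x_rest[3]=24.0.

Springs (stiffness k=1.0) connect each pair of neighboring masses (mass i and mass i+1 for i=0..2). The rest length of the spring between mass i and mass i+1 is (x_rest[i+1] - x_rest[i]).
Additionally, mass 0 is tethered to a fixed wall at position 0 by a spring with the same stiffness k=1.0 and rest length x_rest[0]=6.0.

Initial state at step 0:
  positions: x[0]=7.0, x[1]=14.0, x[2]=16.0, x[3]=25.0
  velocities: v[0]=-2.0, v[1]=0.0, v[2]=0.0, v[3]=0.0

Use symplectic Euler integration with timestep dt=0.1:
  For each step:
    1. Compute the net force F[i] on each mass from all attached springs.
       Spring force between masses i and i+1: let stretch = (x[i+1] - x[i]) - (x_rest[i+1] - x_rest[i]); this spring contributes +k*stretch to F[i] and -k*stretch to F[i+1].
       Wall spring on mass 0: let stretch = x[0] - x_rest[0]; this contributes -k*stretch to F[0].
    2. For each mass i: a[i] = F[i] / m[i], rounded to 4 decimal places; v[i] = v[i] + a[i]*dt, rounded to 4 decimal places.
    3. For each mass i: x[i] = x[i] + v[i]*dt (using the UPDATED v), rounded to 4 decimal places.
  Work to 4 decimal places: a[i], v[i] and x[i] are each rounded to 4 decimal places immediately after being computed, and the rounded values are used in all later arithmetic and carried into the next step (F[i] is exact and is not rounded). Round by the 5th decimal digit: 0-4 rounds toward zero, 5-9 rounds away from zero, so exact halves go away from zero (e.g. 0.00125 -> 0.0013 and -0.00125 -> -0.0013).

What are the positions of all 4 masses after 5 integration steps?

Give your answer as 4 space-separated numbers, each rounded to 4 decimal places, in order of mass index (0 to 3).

Answer: 6.0612 13.2694 16.9746 24.5841

Derivation:
Step 0: x=[7.0000 14.0000 16.0000 25.0000] v=[-2.0000 0.0000 0.0000 0.0000]
Step 1: x=[6.8000 13.9500 16.0700 24.9700] v=[-2.0000 -0.5000 0.7000 -0.3000]
Step 2: x=[6.6035 13.8497 16.2078 24.9110] v=[-1.9650 -1.0030 1.3780 -0.5900]
Step 3: x=[6.4134 13.7005 16.4091 24.8250] v=[-1.9007 -1.4918 2.0125 -0.8603]
Step 4: x=[6.2321 13.5055 16.6674 24.7148] v=[-1.8133 -1.9497 2.5832 -1.1019]
Step 5: x=[6.0612 13.2694 16.9746 24.5841] v=[-1.7092 -2.3609 3.0718 -1.3066]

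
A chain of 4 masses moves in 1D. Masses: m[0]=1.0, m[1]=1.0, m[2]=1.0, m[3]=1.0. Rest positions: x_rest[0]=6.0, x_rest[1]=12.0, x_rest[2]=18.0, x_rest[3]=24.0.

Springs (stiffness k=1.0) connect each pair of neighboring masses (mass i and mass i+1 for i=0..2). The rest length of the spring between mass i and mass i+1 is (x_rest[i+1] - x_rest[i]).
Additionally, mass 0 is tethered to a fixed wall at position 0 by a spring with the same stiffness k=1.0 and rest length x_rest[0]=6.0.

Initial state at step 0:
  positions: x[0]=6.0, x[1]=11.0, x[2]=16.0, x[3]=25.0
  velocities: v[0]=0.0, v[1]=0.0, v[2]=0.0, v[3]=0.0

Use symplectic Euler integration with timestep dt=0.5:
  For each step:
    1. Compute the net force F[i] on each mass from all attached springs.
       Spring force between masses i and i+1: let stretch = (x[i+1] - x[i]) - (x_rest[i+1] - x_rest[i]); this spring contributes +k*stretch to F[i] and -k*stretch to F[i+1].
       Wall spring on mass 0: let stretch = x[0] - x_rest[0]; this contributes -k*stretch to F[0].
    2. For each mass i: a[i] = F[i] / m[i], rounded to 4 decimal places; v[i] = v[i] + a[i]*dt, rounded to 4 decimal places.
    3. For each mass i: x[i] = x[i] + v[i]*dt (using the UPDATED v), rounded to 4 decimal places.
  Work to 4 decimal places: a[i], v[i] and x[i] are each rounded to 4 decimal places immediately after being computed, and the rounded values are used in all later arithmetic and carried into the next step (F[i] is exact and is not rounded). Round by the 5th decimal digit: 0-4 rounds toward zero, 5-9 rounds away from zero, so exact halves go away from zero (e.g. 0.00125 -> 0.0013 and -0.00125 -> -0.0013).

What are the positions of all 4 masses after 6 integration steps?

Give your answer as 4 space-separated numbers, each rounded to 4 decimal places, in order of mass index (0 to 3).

Answer: 6.7379 12.8771 16.8593 23.5704

Derivation:
Step 0: x=[6.0000 11.0000 16.0000 25.0000] v=[0.0000 0.0000 0.0000 0.0000]
Step 1: x=[5.7500 11.0000 17.0000 24.2500] v=[-0.5000 0.0000 2.0000 -1.5000]
Step 2: x=[5.3750 11.1875 18.3125 23.1875] v=[-0.7500 0.3750 2.6250 -2.1250]
Step 3: x=[5.1094 11.7032 19.0625 22.4063] v=[-0.5313 1.0313 1.5000 -1.5625]
Step 4: x=[5.2149 12.4103 18.8086 22.2891] v=[0.2109 1.4141 -0.5078 -0.2344]
Step 5: x=[5.8155 12.9181 17.8253 22.8018] v=[1.2012 1.0156 -1.9667 1.0254]
Step 6: x=[6.7379 12.8771 16.8593 23.5704] v=[1.8448 -0.0821 -1.9321 1.5372]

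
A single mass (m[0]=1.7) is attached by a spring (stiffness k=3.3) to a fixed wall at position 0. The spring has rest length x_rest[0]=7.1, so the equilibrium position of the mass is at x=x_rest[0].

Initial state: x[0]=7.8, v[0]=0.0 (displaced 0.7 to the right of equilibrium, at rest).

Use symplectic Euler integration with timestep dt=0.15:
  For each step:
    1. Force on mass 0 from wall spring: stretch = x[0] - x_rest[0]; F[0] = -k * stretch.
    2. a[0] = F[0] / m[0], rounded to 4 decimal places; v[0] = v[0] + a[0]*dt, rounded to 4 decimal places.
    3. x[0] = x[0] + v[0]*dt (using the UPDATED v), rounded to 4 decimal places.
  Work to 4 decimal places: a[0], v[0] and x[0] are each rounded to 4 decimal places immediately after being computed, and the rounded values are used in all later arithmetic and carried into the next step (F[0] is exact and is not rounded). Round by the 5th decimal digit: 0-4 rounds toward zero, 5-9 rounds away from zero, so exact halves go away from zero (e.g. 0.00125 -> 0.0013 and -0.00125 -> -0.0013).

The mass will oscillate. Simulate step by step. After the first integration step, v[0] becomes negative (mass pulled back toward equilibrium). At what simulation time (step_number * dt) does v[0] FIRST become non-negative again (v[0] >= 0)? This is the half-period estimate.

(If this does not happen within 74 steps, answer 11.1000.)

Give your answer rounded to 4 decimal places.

Step 0: x=[7.8000] v=[0.0000]
Step 1: x=[7.7694] v=[-0.2038]
Step 2: x=[7.7096] v=[-0.3987]
Step 3: x=[7.6232] v=[-0.5762]
Step 4: x=[7.5139] v=[-0.7285]
Step 5: x=[7.3866] v=[-0.8490]
Step 6: x=[7.2467] v=[-0.9324]
Step 7: x=[7.1004] v=[-0.9751]
Step 8: x=[6.9541] v=[-0.9752]
Step 9: x=[6.8142] v=[-0.9327]
Step 10: x=[6.6868] v=[-0.8495]
Step 11: x=[6.5774] v=[-0.7292]
Step 12: x=[6.4909] v=[-0.5770]
Step 13: x=[6.4310] v=[-0.3996]
Step 14: x=[6.4003] v=[-0.2048]
Step 15: x=[6.4001] v=[-0.0011]
Step 16: x=[6.4305] v=[0.2027]
First v>=0 after going negative at step 16, time=2.4000

Answer: 2.4000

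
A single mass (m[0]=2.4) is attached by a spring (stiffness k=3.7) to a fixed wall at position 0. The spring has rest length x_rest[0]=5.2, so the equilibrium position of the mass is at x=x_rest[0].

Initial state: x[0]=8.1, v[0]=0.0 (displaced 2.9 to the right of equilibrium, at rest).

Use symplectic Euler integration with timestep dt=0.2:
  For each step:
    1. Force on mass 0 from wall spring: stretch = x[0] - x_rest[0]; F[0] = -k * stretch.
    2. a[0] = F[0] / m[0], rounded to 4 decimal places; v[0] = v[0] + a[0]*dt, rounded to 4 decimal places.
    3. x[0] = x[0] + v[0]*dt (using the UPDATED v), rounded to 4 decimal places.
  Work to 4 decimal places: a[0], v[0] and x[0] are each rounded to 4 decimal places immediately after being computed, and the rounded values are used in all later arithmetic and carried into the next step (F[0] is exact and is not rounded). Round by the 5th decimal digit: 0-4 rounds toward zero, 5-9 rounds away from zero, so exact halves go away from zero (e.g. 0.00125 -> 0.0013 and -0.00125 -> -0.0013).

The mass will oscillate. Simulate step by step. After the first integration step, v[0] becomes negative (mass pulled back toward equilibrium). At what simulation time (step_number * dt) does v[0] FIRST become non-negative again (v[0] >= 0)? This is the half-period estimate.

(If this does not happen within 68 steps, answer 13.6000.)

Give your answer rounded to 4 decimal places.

Step 0: x=[8.1000] v=[0.0000]
Step 1: x=[7.9212] v=[-0.8942]
Step 2: x=[7.5746] v=[-1.7332]
Step 3: x=[7.0815] v=[-2.4654]
Step 4: x=[6.4724] v=[-3.0455]
Step 5: x=[5.7848] v=[-3.4378]
Step 6: x=[5.0612] v=[-3.6181]
Step 7: x=[4.3461] v=[-3.5753]
Step 8: x=[3.6837] v=[-3.3120]
Step 9: x=[3.1148] v=[-2.8445]
Step 10: x=[2.6745] v=[-2.2016]
Step 11: x=[2.3899] v=[-1.4229]
Step 12: x=[2.2786] v=[-0.5565]
Step 13: x=[2.3475] v=[0.3443]
First v>=0 after going negative at step 13, time=2.6000

Answer: 2.6000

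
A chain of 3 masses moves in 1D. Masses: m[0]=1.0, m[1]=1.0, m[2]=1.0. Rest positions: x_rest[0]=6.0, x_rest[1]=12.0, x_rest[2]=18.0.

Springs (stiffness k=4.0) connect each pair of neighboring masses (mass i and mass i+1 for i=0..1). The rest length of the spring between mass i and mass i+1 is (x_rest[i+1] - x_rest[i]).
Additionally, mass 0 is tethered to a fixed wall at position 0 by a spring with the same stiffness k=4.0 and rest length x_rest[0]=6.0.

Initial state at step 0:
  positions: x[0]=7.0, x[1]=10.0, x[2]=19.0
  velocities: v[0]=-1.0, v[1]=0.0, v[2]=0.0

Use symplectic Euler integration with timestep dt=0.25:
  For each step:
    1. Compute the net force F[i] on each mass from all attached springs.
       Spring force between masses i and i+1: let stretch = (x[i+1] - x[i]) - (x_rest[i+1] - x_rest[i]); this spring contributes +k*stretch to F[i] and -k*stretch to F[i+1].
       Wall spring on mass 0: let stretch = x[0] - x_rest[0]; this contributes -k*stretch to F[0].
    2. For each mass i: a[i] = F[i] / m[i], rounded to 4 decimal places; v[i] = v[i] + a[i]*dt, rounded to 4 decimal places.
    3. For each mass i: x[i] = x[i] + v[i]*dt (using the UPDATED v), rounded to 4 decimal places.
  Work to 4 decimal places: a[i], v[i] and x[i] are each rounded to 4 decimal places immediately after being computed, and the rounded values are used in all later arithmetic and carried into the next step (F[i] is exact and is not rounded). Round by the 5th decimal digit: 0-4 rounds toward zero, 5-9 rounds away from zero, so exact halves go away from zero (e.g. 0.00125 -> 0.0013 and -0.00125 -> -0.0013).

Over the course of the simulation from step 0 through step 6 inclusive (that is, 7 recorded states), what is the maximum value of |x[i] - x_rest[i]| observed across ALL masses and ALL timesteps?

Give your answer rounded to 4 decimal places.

Step 0: x=[7.0000 10.0000 19.0000] v=[-1.0000 0.0000 0.0000]
Step 1: x=[5.7500 11.5000 18.2500] v=[-5.0000 6.0000 -3.0000]
Step 2: x=[4.5000 13.2500 17.3125] v=[-5.0000 7.0000 -3.7500]
Step 3: x=[4.3125 13.8281 16.8594] v=[-0.7500 2.3125 -1.8125]
Step 4: x=[5.4258 12.7852 17.1485] v=[4.4531 -4.1718 1.1562]
Step 5: x=[7.0225 10.9932 17.8467] v=[6.3867 -7.1679 2.7929]
Step 6: x=[7.8562 9.9219 18.3316] v=[3.3349 -4.2851 1.9394]
Max displacement = 2.0781

Answer: 2.0781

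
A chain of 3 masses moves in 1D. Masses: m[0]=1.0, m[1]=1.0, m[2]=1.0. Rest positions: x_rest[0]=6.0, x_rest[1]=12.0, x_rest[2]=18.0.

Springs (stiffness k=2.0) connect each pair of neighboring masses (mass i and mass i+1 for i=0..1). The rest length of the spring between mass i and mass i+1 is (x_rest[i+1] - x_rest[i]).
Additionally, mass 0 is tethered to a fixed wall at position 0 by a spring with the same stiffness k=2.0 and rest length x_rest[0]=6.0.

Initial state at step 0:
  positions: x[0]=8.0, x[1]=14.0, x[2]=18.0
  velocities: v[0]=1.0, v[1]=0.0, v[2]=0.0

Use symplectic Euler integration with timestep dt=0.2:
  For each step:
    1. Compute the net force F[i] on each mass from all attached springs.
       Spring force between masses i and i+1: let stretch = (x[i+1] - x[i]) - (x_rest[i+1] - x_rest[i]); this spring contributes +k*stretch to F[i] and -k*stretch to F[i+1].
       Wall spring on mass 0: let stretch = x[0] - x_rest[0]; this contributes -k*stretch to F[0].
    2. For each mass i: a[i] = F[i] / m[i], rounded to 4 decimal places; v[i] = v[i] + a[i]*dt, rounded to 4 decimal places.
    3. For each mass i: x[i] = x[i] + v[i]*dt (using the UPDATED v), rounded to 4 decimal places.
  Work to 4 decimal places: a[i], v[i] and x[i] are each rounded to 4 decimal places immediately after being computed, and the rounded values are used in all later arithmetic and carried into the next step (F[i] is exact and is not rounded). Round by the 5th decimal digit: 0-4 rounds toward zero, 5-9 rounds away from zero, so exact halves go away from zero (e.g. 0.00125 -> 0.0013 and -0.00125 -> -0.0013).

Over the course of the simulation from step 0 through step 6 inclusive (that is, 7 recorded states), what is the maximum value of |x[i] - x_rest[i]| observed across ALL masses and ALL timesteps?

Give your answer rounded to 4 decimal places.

Answer: 2.0400

Derivation:
Step 0: x=[8.0000 14.0000 18.0000] v=[1.0000 0.0000 0.0000]
Step 1: x=[8.0400 13.8400 18.1600] v=[0.2000 -0.8000 0.8000]
Step 2: x=[7.9008 13.5616 18.4544] v=[-0.6960 -1.3920 1.4720]
Step 3: x=[7.5824 13.2218 18.8374] v=[-1.5920 -1.6992 1.9149]
Step 4: x=[7.1086 12.8801 19.2511] v=[-2.3692 -1.7087 2.0687]
Step 5: x=[6.5278 12.5863 19.6352] v=[-2.9040 -1.4689 1.9203]
Step 6: x=[5.9095 12.3718 19.9353] v=[-3.0917 -1.0727 1.5007]
Max displacement = 2.0400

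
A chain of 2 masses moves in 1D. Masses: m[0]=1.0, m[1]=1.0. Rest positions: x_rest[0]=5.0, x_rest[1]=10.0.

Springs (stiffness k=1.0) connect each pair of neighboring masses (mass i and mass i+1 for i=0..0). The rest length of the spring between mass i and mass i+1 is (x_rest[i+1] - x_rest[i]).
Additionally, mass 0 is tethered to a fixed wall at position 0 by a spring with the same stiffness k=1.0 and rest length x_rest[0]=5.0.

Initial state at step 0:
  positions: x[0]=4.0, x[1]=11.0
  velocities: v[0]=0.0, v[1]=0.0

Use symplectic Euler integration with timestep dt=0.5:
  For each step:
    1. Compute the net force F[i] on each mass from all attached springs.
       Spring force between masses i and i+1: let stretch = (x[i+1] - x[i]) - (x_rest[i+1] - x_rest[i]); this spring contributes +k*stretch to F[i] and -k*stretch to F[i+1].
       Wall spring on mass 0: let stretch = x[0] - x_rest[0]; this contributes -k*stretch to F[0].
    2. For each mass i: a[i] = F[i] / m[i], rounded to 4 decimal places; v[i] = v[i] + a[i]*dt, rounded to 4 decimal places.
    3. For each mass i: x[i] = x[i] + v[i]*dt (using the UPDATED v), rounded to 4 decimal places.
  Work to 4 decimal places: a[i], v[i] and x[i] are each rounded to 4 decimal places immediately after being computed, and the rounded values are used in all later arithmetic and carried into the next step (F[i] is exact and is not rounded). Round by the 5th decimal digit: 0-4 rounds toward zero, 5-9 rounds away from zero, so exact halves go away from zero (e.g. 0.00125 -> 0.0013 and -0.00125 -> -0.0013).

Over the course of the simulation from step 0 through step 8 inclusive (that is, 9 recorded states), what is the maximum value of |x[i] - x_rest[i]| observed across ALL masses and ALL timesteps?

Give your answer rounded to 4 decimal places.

Step 0: x=[4.0000 11.0000] v=[0.0000 0.0000]
Step 1: x=[4.7500 10.5000] v=[1.5000 -1.0000]
Step 2: x=[5.7500 9.8125] v=[2.0000 -1.3750]
Step 3: x=[6.3282 9.3594] v=[1.1563 -0.9063]
Step 4: x=[6.0821 9.3985] v=[-0.4922 0.0781]
Step 5: x=[5.1446 9.8585] v=[-1.8751 0.9199]
Step 6: x=[4.0994 10.3900] v=[-2.0905 1.0630]
Step 7: x=[3.6020 10.5989] v=[-0.9949 0.4177]
Step 8: x=[3.9533 10.3085] v=[0.7026 -0.5808]
Max displacement = 1.3980

Answer: 1.3980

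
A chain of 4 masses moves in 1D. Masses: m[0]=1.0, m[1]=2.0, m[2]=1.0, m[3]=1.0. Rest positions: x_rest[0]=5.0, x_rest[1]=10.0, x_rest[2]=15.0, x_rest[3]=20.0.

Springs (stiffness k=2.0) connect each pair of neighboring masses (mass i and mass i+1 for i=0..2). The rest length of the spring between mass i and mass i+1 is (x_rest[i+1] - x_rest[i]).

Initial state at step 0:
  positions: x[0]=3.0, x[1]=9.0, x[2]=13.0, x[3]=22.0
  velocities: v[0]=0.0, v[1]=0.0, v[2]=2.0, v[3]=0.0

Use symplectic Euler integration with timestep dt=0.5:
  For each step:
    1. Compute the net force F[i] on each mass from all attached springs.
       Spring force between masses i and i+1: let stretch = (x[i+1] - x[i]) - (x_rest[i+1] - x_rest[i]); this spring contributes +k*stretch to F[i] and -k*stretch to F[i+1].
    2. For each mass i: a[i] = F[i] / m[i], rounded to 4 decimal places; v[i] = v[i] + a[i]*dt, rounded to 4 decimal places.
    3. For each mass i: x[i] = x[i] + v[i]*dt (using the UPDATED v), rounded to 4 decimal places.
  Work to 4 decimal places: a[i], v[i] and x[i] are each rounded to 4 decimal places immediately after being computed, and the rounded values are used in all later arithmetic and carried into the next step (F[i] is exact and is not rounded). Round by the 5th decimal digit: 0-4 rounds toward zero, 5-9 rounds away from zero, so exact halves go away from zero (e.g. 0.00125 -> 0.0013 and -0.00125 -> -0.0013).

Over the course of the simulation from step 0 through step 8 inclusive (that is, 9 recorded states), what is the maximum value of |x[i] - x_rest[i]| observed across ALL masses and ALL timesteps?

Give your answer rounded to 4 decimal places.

Answer: 2.9687

Derivation:
Step 0: x=[3.0000 9.0000 13.0000 22.0000] v=[0.0000 0.0000 2.0000 0.0000]
Step 1: x=[3.5000 8.5000 16.5000 20.0000] v=[1.0000 -1.0000 7.0000 -4.0000]
Step 2: x=[4.0000 8.7500 17.7500 18.7500] v=[1.0000 0.5000 2.5000 -2.5000]
Step 3: x=[4.3750 10.0625 15.0000 19.5000] v=[0.7500 2.6250 -5.5000 1.5000]
Step 4: x=[5.0938 11.1875 12.0313 20.5000] v=[1.4375 2.2500 -5.9375 2.0000]
Step 5: x=[6.3594 11.0000 12.8750 19.7657] v=[2.5312 -0.3750 1.6874 -1.4687]
Step 6: x=[7.4453 10.1211 16.2266 18.0860] v=[2.1718 -1.7578 6.7031 -3.3594]
Step 7: x=[7.3691 10.0996 17.4551 17.9766] v=[-0.1524 -0.0430 2.4570 -0.2188]
Step 8: x=[6.1582 11.2344 15.2666 20.1065] v=[-2.4219 2.2695 -4.3770 4.2597]
Max displacement = 2.9687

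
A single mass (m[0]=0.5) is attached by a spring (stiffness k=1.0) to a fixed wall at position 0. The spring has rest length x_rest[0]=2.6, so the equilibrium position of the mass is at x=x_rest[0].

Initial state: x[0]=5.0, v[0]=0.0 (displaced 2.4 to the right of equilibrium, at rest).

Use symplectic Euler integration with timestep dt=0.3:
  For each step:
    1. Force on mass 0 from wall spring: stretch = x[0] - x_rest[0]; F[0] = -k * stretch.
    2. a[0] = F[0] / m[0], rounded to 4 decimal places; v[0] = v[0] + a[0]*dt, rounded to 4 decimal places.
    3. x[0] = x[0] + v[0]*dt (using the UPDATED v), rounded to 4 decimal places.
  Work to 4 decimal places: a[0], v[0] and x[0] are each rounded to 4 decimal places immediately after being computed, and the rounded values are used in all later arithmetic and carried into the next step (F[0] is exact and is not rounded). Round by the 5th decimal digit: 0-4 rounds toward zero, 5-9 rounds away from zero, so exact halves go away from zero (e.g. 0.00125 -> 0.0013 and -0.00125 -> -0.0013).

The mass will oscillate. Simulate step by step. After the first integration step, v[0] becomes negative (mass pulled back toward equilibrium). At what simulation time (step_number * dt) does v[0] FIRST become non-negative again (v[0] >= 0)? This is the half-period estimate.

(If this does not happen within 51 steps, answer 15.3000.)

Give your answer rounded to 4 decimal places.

Answer: 2.4000

Derivation:
Step 0: x=[5.0000] v=[0.0000]
Step 1: x=[4.5680] v=[-1.4400]
Step 2: x=[3.7818] v=[-2.6208]
Step 3: x=[2.7828] v=[-3.3299]
Step 4: x=[1.7509] v=[-3.4396]
Step 5: x=[0.8719] v=[-2.9301]
Step 6: x=[0.3039] v=[-1.8932]
Step 7: x=[0.1493] v=[-0.5155]
Step 8: x=[0.4358] v=[0.9549]
First v>=0 after going negative at step 8, time=2.4000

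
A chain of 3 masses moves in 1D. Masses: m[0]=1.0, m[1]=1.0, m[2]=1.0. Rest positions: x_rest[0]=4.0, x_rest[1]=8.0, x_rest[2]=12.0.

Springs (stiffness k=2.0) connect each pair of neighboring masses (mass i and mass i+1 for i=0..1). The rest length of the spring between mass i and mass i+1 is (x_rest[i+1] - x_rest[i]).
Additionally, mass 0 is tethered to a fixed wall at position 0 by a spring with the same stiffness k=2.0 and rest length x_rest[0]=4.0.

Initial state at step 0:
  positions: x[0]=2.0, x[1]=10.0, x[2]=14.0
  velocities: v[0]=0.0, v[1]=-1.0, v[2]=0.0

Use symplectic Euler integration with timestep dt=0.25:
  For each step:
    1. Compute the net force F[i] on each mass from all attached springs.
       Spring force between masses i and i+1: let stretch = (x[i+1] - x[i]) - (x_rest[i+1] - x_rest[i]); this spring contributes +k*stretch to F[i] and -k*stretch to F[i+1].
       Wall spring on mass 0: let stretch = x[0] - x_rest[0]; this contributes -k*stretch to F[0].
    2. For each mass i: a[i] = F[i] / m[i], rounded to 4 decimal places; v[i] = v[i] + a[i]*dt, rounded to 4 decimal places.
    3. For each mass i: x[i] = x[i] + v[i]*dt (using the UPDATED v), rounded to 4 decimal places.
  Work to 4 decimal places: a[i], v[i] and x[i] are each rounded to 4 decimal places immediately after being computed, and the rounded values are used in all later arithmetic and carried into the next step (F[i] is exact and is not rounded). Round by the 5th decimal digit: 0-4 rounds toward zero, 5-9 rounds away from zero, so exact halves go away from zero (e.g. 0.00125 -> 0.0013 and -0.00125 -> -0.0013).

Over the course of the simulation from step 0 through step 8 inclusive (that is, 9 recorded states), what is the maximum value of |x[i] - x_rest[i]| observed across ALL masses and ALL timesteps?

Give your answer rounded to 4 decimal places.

Answer: 2.3728

Derivation:
Step 0: x=[2.0000 10.0000 14.0000] v=[0.0000 -1.0000 0.0000]
Step 1: x=[2.7500 9.2500 14.0000] v=[3.0000 -3.0000 0.0000]
Step 2: x=[3.9688 8.2813 13.9063] v=[4.8750 -3.8750 -0.3750]
Step 3: x=[5.2305 7.4766 13.6094] v=[5.0469 -3.2188 -1.1875]
Step 4: x=[6.1192 7.1577 13.0459] v=[3.5547 -1.2755 -2.2539]
Step 5: x=[6.3728 7.4451 12.2464] v=[1.0144 1.1494 -3.1980]
Step 6: x=[5.9638 8.1986 11.3467] v=[-1.6359 3.0139 -3.5987]
Step 7: x=[5.0887 9.0663 10.5535] v=[-3.5004 3.4706 -3.1728]
Step 8: x=[4.0747 9.6227 10.0744] v=[-4.0560 2.2254 -1.9164]
Max displacement = 2.3728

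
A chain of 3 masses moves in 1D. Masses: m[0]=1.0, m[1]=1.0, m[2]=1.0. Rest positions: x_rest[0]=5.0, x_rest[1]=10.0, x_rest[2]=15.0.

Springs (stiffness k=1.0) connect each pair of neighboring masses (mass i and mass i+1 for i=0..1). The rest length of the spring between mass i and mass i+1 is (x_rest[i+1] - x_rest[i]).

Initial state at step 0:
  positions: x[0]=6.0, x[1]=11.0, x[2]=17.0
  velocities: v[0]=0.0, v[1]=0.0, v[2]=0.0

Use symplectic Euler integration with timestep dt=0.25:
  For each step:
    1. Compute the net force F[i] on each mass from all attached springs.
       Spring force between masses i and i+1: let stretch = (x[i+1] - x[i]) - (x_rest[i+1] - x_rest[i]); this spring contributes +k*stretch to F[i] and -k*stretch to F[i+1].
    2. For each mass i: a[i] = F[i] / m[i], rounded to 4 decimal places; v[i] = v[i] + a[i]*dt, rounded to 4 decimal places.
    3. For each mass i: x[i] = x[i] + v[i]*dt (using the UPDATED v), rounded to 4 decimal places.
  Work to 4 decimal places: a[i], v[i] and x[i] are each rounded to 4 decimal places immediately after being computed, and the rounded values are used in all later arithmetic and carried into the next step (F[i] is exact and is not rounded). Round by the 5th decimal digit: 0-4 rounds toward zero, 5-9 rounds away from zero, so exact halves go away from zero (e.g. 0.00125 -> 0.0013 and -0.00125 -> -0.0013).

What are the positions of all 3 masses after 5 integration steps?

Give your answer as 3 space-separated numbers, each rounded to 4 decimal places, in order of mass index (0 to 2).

Step 0: x=[6.0000 11.0000 17.0000] v=[0.0000 0.0000 0.0000]
Step 1: x=[6.0000 11.0625 16.9375] v=[0.0000 0.2500 -0.2500]
Step 2: x=[6.0039 11.1758 16.8203] v=[0.0156 0.4531 -0.4688]
Step 3: x=[6.0186 11.3186 16.6628] v=[0.0586 0.5713 -0.6299]
Step 4: x=[6.0520 11.4642 16.4838] v=[0.1336 0.5824 -0.7160]
Step 5: x=[6.1112 11.5853 16.3036] v=[0.2367 0.4843 -0.7209]

Answer: 6.1112 11.5853 16.3036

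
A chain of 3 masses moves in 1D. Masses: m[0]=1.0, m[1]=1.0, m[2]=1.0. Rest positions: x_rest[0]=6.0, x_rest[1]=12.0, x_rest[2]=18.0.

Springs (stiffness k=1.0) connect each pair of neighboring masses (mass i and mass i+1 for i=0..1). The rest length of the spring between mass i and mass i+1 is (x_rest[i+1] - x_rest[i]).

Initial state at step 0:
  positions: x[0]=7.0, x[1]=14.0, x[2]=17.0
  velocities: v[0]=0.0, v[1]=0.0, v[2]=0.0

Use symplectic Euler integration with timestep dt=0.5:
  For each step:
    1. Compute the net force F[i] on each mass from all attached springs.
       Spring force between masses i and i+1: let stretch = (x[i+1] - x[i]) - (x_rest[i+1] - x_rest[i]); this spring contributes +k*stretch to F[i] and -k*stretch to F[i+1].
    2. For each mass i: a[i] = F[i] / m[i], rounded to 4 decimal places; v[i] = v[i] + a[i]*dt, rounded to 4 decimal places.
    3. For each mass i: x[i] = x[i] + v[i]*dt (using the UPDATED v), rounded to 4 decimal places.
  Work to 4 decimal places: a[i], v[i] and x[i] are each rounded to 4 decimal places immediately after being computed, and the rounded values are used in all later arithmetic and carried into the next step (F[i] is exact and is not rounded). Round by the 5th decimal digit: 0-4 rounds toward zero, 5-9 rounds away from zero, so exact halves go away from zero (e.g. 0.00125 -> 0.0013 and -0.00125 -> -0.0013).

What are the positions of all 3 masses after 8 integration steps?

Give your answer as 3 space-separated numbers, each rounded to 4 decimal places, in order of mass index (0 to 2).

Answer: 6.0724 13.0196 18.9085

Derivation:
Step 0: x=[7.0000 14.0000 17.0000] v=[0.0000 0.0000 0.0000]
Step 1: x=[7.2500 13.0000 17.7500] v=[0.5000 -2.0000 1.5000]
Step 2: x=[7.4375 11.7500 18.8125] v=[0.3750 -2.5000 2.1250]
Step 3: x=[7.2031 11.1875 19.6094] v=[-0.4688 -1.1250 1.5938]
Step 4: x=[6.4648 11.7344 19.8009] v=[-1.4766 1.0938 0.3829]
Step 5: x=[5.5439 12.9806 19.4757] v=[-1.8418 2.4923 -0.6504]
Step 6: x=[4.9822 13.9914 19.0267] v=[-1.1235 2.0215 -0.8980]
Step 7: x=[5.1728 14.0087 18.8189] v=[0.3811 0.0346 -0.4157]
Step 8: x=[6.0724 13.0196 18.9085] v=[1.7991 -1.9783 0.1792]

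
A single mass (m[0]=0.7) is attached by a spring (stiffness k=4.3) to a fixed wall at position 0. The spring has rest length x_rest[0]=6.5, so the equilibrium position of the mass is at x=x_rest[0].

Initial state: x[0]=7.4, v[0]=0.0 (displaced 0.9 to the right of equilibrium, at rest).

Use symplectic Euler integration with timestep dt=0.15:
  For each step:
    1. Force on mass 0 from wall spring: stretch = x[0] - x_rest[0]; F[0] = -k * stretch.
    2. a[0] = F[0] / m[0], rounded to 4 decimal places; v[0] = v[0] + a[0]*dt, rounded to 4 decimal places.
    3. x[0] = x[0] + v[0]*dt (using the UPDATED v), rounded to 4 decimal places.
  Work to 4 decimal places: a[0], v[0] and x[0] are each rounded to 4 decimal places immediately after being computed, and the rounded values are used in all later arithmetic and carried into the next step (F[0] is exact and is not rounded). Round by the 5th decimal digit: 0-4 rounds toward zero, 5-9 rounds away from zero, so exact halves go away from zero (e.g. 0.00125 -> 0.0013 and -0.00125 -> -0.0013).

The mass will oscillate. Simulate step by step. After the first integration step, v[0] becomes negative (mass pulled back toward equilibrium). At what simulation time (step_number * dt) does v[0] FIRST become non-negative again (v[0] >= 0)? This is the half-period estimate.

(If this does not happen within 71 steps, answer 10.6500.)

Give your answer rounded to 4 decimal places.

Answer: 1.3500

Derivation:
Step 0: x=[7.4000] v=[0.0000]
Step 1: x=[7.2756] v=[-0.8293]
Step 2: x=[7.0440] v=[-1.5440]
Step 3: x=[6.7372] v=[-2.0453]
Step 4: x=[6.3976] v=[-2.2639]
Step 5: x=[6.0722] v=[-2.1696]
Step 6: x=[5.8059] v=[-1.7754]
Step 7: x=[5.6355] v=[-1.1358]
Step 8: x=[5.5846] v=[-0.3392]
Step 9: x=[5.6602] v=[0.5043]
First v>=0 after going negative at step 9, time=1.3500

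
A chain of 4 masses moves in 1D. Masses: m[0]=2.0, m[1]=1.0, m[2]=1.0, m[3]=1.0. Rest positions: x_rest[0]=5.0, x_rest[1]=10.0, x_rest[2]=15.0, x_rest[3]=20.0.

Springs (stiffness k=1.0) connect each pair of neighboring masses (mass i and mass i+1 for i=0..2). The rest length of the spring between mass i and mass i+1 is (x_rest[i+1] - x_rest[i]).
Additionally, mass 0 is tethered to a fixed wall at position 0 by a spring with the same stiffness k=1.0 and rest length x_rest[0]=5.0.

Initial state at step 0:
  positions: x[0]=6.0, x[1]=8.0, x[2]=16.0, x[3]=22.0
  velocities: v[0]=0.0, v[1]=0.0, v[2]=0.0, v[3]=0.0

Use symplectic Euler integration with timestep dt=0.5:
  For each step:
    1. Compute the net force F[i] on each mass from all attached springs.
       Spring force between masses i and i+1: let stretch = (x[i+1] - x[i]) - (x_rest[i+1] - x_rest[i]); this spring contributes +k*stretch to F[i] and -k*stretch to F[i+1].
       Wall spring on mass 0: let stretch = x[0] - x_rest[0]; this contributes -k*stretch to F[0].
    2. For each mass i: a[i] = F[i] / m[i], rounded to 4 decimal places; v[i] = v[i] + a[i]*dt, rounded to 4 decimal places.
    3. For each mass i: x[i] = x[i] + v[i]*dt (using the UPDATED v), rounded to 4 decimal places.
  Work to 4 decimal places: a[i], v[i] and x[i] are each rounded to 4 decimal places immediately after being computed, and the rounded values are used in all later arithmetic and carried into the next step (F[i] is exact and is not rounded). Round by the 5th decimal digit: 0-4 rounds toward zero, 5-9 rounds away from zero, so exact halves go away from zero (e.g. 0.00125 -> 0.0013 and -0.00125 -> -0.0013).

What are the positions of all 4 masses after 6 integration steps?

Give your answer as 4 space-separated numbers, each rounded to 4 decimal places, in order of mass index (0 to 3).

Answer: 5.5819 9.6654 16.7547 19.2784

Derivation:
Step 0: x=[6.0000 8.0000 16.0000 22.0000] v=[0.0000 0.0000 0.0000 0.0000]
Step 1: x=[5.5000 9.5000 15.5000 21.7500] v=[-1.0000 3.0000 -1.0000 -0.5000]
Step 2: x=[4.8125 11.5000 15.0625 21.1875] v=[-1.3750 4.0000 -0.8750 -1.1250]
Step 3: x=[4.3594 12.7188 15.2657 20.3438] v=[-0.9063 2.4375 0.4063 -1.6875]
Step 4: x=[4.4063 12.4844 16.1017 19.4805] v=[0.0937 -0.4688 1.6719 -1.7266]
Step 5: x=[4.9122 11.1348 16.8781 19.0225] v=[1.0117 -2.6992 1.5527 -0.9160]
Step 6: x=[5.5819 9.6654 16.7547 19.2784] v=[1.3393 -2.9389 -0.2468 0.5118]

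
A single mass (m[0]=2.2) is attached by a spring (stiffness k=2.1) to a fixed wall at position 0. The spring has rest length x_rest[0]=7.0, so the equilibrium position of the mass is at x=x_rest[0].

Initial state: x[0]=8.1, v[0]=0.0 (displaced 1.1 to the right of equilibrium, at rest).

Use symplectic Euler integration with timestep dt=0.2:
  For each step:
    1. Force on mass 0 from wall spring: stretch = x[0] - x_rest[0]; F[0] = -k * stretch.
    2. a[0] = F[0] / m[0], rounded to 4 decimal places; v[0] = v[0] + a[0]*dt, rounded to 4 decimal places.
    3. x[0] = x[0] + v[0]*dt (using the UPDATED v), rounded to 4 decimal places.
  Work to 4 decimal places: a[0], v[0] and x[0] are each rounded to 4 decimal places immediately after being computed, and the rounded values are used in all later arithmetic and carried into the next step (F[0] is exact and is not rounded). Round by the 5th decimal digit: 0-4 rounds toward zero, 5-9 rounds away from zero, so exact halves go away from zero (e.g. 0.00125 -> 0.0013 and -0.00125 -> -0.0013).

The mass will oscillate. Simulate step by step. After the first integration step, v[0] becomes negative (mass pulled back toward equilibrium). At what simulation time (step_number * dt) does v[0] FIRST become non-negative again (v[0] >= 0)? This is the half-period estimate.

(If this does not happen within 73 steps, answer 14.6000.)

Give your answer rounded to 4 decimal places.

Answer: 3.4000

Derivation:
Step 0: x=[8.1000] v=[0.0000]
Step 1: x=[8.0580] v=[-0.2100]
Step 2: x=[7.9756] v=[-0.4120]
Step 3: x=[7.8559] v=[-0.5983]
Step 4: x=[7.7036] v=[-0.7617]
Step 5: x=[7.5244] v=[-0.8960]
Step 6: x=[7.3252] v=[-0.9961]
Step 7: x=[7.1136] v=[-1.0582]
Step 8: x=[6.8976] v=[-1.0799]
Step 9: x=[6.6855] v=[-1.0604]
Step 10: x=[6.4854] v=[-1.0004]
Step 11: x=[6.3050] v=[-0.9022]
Step 12: x=[6.1511] v=[-0.7695]
Step 13: x=[6.0296] v=[-0.6074]
Step 14: x=[5.9452] v=[-0.4221]
Step 15: x=[5.9011] v=[-0.2207]
Step 16: x=[5.8989] v=[-0.0109]
Step 17: x=[5.9388] v=[0.1993]
First v>=0 after going negative at step 17, time=3.4000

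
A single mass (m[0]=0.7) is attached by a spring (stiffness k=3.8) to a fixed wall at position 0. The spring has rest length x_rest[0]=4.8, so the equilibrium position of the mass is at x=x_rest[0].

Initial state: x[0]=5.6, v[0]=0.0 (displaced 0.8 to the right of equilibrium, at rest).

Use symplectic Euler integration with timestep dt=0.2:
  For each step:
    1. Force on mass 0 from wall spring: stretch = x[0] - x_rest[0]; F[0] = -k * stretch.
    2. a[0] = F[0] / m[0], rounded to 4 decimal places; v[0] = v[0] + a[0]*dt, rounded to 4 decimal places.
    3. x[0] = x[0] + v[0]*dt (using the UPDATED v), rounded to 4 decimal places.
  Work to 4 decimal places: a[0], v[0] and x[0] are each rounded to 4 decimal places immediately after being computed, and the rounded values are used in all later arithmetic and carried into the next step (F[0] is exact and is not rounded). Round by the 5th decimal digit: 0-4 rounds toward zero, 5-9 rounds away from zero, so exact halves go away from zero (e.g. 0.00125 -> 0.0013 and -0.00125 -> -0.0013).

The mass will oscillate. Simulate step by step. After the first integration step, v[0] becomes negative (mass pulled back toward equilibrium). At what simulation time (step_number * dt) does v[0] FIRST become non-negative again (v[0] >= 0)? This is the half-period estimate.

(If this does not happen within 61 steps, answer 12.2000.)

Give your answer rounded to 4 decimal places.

Step 0: x=[5.6000] v=[0.0000]
Step 1: x=[5.4263] v=[-0.8686]
Step 2: x=[5.1166] v=[-1.5486]
Step 3: x=[4.7381] v=[-1.8923]
Step 4: x=[4.3731] v=[-1.8251]
Step 5: x=[4.1008] v=[-1.3616]
Step 6: x=[3.9803] v=[-0.6025]
Step 7: x=[4.0378] v=[0.2875]
First v>=0 after going negative at step 7, time=1.4000

Answer: 1.4000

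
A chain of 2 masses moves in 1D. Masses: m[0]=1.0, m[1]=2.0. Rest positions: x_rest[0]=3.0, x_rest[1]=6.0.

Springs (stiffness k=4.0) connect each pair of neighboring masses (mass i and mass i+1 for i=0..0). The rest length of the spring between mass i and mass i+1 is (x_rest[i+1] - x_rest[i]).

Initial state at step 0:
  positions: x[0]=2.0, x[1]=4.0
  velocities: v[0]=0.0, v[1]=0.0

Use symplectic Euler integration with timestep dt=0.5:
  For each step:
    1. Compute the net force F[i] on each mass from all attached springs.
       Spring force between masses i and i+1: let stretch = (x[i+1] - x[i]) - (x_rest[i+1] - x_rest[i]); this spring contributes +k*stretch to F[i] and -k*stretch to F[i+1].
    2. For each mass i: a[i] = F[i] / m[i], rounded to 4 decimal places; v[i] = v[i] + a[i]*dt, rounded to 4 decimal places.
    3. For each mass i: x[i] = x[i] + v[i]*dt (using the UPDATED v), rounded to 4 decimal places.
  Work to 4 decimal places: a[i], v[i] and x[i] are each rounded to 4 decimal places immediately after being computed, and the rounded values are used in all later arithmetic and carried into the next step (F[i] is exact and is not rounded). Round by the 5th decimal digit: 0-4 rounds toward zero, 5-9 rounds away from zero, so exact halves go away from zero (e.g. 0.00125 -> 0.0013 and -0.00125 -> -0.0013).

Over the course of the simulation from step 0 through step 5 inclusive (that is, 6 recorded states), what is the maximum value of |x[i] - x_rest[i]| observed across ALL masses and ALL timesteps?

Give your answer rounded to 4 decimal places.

Step 0: x=[2.0000 4.0000] v=[0.0000 0.0000]
Step 1: x=[1.0000 4.5000] v=[-2.0000 1.0000]
Step 2: x=[0.5000 4.7500] v=[-1.0000 0.5000]
Step 3: x=[1.2500 4.3750] v=[1.5000 -0.7500]
Step 4: x=[2.1250 3.9375] v=[1.7500 -0.8750]
Step 5: x=[1.8125 4.0938] v=[-0.6250 0.3125]
Max displacement = 2.5000

Answer: 2.5000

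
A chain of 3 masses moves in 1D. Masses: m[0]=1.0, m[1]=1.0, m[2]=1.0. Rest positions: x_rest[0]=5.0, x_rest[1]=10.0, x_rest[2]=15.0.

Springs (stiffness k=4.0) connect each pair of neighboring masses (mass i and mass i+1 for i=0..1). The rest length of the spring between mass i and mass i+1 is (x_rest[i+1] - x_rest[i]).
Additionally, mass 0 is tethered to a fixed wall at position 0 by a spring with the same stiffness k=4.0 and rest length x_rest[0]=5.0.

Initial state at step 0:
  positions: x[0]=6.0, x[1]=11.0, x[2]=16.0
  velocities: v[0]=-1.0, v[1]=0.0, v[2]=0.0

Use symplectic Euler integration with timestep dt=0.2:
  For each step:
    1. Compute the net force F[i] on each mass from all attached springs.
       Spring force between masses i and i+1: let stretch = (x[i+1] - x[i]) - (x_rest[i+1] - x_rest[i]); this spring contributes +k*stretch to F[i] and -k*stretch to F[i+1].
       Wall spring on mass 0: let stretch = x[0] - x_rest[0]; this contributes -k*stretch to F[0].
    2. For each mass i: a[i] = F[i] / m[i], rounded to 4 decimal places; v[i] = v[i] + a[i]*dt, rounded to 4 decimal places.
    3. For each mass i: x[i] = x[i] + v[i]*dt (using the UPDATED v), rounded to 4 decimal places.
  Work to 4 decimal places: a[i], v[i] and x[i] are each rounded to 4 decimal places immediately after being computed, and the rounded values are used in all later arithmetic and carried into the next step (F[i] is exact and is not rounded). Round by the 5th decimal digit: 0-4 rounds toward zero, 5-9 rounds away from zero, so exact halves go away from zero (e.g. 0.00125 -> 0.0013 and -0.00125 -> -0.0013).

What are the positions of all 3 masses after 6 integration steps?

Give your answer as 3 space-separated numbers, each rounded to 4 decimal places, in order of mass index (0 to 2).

Answer: 4.8373 9.8953 15.6198

Derivation:
Step 0: x=[6.0000 11.0000 16.0000] v=[-1.0000 0.0000 0.0000]
Step 1: x=[5.6400 11.0000 16.0000] v=[-1.8000 0.0000 0.0000]
Step 2: x=[5.2352 10.9424 16.0000] v=[-2.0240 -0.2880 0.0000]
Step 3: x=[4.9059 10.7809 15.9908] v=[-1.6464 -0.8077 -0.0461]
Step 4: x=[4.7317 10.5129 15.9480] v=[-0.8711 -1.3398 -0.2140]
Step 5: x=[4.7254 10.1896 15.8356] v=[-0.0315 -1.6167 -0.5621]
Step 6: x=[4.8373 9.8953 15.6198] v=[0.5595 -1.4713 -1.0789]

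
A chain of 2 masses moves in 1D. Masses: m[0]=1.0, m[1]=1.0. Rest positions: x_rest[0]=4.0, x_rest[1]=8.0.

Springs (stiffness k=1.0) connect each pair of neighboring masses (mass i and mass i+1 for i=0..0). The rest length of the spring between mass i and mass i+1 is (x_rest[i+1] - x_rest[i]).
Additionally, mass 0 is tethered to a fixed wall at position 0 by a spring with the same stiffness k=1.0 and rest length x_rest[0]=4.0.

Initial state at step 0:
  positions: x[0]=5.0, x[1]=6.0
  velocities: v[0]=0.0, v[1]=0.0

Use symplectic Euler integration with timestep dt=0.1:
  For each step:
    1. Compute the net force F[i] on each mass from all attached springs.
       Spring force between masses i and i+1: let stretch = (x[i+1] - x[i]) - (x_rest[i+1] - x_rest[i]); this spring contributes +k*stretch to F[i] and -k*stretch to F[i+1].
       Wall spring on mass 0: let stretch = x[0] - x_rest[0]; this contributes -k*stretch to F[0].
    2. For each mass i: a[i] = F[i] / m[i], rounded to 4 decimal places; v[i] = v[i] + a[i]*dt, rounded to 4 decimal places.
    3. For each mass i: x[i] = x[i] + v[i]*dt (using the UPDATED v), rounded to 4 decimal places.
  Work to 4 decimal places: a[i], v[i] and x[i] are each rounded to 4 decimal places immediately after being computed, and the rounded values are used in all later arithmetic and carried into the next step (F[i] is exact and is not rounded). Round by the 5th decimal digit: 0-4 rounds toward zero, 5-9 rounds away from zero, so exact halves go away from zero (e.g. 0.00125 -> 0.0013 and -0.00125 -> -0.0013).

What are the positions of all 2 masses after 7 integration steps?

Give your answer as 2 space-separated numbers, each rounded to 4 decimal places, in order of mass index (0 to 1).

Answer: 4.0126 6.7555

Derivation:
Step 0: x=[5.0000 6.0000] v=[0.0000 0.0000]
Step 1: x=[4.9600 6.0300] v=[-0.4000 0.3000]
Step 2: x=[4.8811 6.0893] v=[-0.7890 0.5930]
Step 3: x=[4.7655 6.1765] v=[-1.1563 0.8722]
Step 4: x=[4.6163 6.2896] v=[-1.4918 1.1311]
Step 5: x=[4.4377 6.4260] v=[-1.7861 1.3638]
Step 6: x=[4.2346 6.5825] v=[-2.0310 1.5650]
Step 7: x=[4.0126 6.7555] v=[-2.2197 1.7302]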